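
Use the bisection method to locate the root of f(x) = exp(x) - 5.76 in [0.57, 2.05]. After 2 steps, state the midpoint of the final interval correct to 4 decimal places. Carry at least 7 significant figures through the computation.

f(0.570000) = -3.991733, f(2.050000) = 2.007901 (opposite signs)
step 1: m = 1.310000, f(m) = -2.053826 < 0 → root in [1.310000, 2.050000]
step 2: m = 1.680000, f(m) = -0.394444 < 0 → root in [1.680000, 2.050000]
Midpoint of [1.680000, 2.050000] = 1.865000

1.8650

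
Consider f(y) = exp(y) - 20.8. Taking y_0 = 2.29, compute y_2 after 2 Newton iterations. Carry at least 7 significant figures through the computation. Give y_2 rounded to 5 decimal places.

3.09305

f'(y) = exp(y)
y_0 = 2.290000: f = -10.925062, f' = 9.874938 → y_1 = 2.290000 - (-10.925062)/(9.874938) = 3.396342
y_1 = 3.396342: f = 9.054704, f' = 29.854704 → y_2 = 3.396342 - (9.054704)/(29.854704) = 3.093050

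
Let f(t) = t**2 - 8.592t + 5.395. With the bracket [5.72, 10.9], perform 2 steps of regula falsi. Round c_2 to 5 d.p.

f(5.720000) = -11.032840, f(10.900000) = 30.552200
step 1: c = 7.094295, f(c) = -5.230161 < 0 → new bracket [7.094295, 10.900000]
step 2: c = 7.650559, f(c) = -1.807548 < 0 → new bracket [7.650559, 10.900000]

7.65056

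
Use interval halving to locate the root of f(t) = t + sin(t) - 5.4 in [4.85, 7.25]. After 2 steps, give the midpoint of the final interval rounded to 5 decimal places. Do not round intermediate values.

f(4.850000) = -1.540547, f(7.250000) = 2.673081 (opposite signs)
step 1: m = 6.050000, f(m) = 0.418922 > 0 → root in [4.850000, 6.050000]
step 2: m = 5.450000, f(m) = -0.690077 < 0 → root in [5.450000, 6.050000]
Midpoint of [5.450000, 6.050000] = 5.750000

5.75000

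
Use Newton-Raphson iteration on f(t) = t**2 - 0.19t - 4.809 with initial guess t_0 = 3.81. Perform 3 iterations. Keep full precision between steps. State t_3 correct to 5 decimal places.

f'(t) = 2t - 0.19
t_0 = 3.810000: f = 8.983200, f' = 7.430000 → t_1 = 3.810000 - (8.983200)/(7.430000) = 2.600956
t_1 = 2.600956: f = 1.461788, f' = 5.011911 → t_2 = 2.600956 - (1.461788)/(5.011911) = 2.309293
t_2 = 2.309293: f = 0.085067, f' = 4.428585 → t_3 = 2.309293 - (0.085067)/(4.428585) = 2.290084

2.29008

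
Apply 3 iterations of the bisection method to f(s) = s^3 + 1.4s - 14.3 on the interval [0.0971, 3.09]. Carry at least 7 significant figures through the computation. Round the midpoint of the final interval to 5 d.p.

2.15472

f(0.097100) = -14.163145, f(3.090000) = 19.529629 (opposite signs)
step 1: m = 1.593550, f(m) = -8.022367 < 0 → root in [1.593550, 3.090000]
step 2: m = 2.341775, f(m) = 1.820569 > 0 → root in [1.593550, 2.341775]
step 3: m = 1.967663, f(m) = -3.927082 < 0 → root in [1.967663, 2.341775]
Midpoint of [1.967663, 2.341775] = 2.154719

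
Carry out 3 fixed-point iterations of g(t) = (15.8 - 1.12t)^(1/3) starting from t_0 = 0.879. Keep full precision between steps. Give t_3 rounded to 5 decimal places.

t_1 = g(0.879000) = 2.456060
t_2 = g(2.456060) = 2.354298
t_3 = g(2.354298) = 2.361132

2.36113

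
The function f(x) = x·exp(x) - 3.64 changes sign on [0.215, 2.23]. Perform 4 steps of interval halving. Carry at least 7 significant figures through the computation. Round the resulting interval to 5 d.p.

f(0.215000) = -3.373430, f(2.230000) = 17.098701 (opposite signs)
step 1: m = 1.222500, f(m) = 0.511202 > 0 → root in [0.215000, 1.222500]
step 2: m = 0.718750, f(m) = -2.165221 < 0 → root in [0.718750, 1.222500]
step 3: m = 0.970625, f(m) = -1.077944 < 0 → root in [0.970625, 1.222500]
step 4: m = 1.096562, f(m) = -0.357049 < 0 → root in [1.096562, 1.222500]

[1.09656, 1.22250]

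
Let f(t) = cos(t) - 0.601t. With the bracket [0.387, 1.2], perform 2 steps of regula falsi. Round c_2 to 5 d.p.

0.95609

f(0.387000) = 0.693458, f(1.200000) = -0.358842
step 1: c = 0.922761, f(c) = 0.049042 > 0 → new bracket [0.922761, 1.200000]
step 2: c = 0.956095, f(c) = 0.002102 > 0 → new bracket [0.956095, 1.200000]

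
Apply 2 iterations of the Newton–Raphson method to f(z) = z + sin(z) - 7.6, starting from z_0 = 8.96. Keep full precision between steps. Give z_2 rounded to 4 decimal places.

13.5486

Newton update: z ← z − f(z)/f'(z).
f'(z) = 1 + cos(z)
z_0 = 8.960000: f = 1.808224, f' = 0.106079 → z_1 = 8.960000 - (1.808224)/(0.106079) = -8.086034
z_1 = -8.086034: f = -16.659230, f' = 0.770025 → z_2 = -8.086034 - (-16.659230)/(0.770025) = 13.548633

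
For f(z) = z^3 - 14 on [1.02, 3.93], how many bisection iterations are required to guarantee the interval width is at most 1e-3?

12

Initial width b − a = 3.93 − 1.02 = 2.910000.
After n steps the width is (b−a)/2^n; need (b−a)/2^n ≤ 1e-3.
So n ≥ log₂(2.910000/1e-3) = log₂(2910.0000) ≈ 11.5068.
Hence n = 12.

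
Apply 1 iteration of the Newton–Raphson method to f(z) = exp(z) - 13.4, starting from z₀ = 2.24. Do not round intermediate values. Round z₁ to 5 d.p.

2.66654

f'(z) = exp(z)
z_0 = 2.240000: f = -4.006669, f' = 9.393331 → z_1 = 2.240000 - (-4.006669)/(9.393331) = 2.666544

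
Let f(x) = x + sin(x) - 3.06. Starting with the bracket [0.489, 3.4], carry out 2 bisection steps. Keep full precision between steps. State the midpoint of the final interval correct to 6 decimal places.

2.308375

f(0.489000) = -2.101257, f(3.400000) = 0.084459 (opposite signs)
step 1: m = 1.944500, f(m) = -0.184518 < 0 → root in [1.944500, 3.400000]
step 2: m = 2.672250, f(m) = 0.064550 > 0 → root in [1.944500, 2.672250]
Midpoint of [1.944500, 2.672250] = 2.308375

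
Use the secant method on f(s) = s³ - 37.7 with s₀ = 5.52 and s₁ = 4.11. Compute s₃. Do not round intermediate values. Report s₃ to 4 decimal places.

3.4096

f(s_0) = 130.496608, f(s_1) = 31.726531
s_2 = 4.110000 - (31.726531)·(4.110000 - 5.520000)/(31.726531 - (130.496608)) = 3.657085; f(s_2) = 11.210861
s_3 = 3.657085 - (11.210861)·(3.657085 - 4.110000)/(11.210861 - (31.726531)) = 3.409589; f(s_3) = 1.937472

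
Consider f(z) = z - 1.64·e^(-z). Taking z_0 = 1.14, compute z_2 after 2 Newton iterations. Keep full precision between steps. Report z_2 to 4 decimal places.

f'(z) = 1 + 1.64·e^(-z)
z_0 = 1.140000: f = 0.615497, f' = 1.524503 → z_1 = 1.140000 - (0.615497)/(1.524503) = 0.736264
z_1 = 0.736264: f = -0.049132, f' = 1.785396 → z_2 = 0.736264 - (-0.049132)/(1.785396) = 0.763783

0.7638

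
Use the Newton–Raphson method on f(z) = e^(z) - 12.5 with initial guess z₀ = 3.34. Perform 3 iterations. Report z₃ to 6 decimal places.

2.526187

Newton update: z ← z − f(z)/f'(z).
f'(z) = e^(z)
z_0 = 3.340000: f = 15.719127, f' = 28.219127 → z_1 = 3.340000 - (15.719127)/(28.219127) = 2.782962
z_1 = 2.782962: f = 3.666836, f' = 16.166836 → z_2 = 2.782962 - (3.666836)/(16.166836) = 2.556150
z_2 = 2.556150: f = 0.386107, f' = 12.886107 → z_3 = 2.556150 - (0.386107)/(12.886107) = 2.526187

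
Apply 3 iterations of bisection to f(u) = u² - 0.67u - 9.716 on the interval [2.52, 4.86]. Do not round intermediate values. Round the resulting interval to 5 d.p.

f(2.520000) = -5.054000, f(4.860000) = 10.647400 (opposite signs)
step 1: m = 3.690000, f(m) = 1.427800 > 0 → root in [2.520000, 3.690000]
step 2: m = 3.105000, f(m) = -2.155325 < 0 → root in [3.105000, 3.690000]
step 3: m = 3.397500, f(m) = -0.449319 < 0 → root in [3.397500, 3.690000]

[3.39750, 3.69000]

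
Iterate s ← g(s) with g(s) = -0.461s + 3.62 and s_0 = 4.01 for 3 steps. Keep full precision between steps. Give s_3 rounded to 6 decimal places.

s_1 = g(4.010000) = 1.771390
s_2 = g(1.771390) = 2.803389
s_3 = g(2.803389) = 2.327638

2.327638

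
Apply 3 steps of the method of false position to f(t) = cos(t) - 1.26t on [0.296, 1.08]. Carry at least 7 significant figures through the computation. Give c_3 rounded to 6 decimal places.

0.637492

f(0.296000) = 0.583551, f(1.080000) = -0.889472
step 1: c = 0.606589, f(c) = 0.057296 > 0 → new bracket [0.606589, 1.080000]
step 2: c = 0.635238, f(c) = 0.004530 > 0 → new bracket [0.635238, 1.080000]
step 3: c = 0.637492, f(c) = 0.000351 > 0 → new bracket [0.637492, 1.080000]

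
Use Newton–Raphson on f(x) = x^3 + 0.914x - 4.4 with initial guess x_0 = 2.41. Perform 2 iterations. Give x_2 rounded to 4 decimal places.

1.5011

f'(x) = 3x^2 + 0.914
x_0 = 2.410000: f = 11.800261, f' = 18.338300 → x_1 = 2.410000 - (11.800261)/(18.338300) = 1.766524
x_1 = 1.766524: f = 2.727227, f' = 10.275818 → x_2 = 1.766524 - (2.727227)/(10.275818) = 1.501121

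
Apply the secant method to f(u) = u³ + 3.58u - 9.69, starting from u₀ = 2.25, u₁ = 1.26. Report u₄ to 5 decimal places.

f(u_0) = 9.755625, f(u_1) = -3.178824
u_2 = 1.260000 - (-3.178824)·(1.260000 - 2.250000)/(-3.178824 - (9.755625)) = 1.503307; f(u_2) = -0.910794
u_3 = 1.503307 - (-0.910794)·(1.503307 - 1.260000)/(-0.910794 - (-3.178824)) = 1.601013; f(u_3) = 0.145416
u_4 = 1.601013 - (0.145416)·(1.601013 - 1.503307)/(0.145416 - (-0.910794)) = 1.587561; f(u_4) = -0.005318

1.58756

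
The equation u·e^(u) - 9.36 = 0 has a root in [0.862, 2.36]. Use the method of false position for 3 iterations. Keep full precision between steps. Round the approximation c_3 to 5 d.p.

1.64719

False-position update: c = (a·f(b) − b·f(a))/(f(b) − f(a)); replace the endpoint whose sign matches f(c).
f(0.862000) = -7.318877, f(2.360000) = 15.634645
step 1: c = 1.339647, f(c) = -4.245637 < 0 → new bracket [1.339647, 2.360000]
step 2: c = 1.557554, f(c) = -1.965991 < 0 → new bracket [1.557554, 2.360000]
step 3: c = 1.647187, f(c) = -0.807225 < 0 → new bracket [1.647187, 2.360000]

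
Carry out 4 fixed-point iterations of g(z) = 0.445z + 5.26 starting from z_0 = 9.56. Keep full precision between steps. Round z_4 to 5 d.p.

z_1 = g(9.560000) = 9.514200
z_2 = g(9.514200) = 9.493819
z_3 = g(9.493819) = 9.484749
z_4 = g(9.484749) = 9.480714

9.48071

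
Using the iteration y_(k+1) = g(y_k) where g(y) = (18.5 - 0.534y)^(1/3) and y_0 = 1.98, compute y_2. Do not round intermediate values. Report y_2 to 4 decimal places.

2.5771

y_1 = g(1.980000) = 2.593409
y_2 = g(2.593409) = 2.577073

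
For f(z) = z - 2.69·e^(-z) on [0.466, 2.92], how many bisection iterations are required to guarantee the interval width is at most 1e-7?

25

Initial width b − a = 2.92 − 0.466 = 2.454000.
After n steps the width is (b−a)/2^n; need (b−a)/2^n ≤ 1e-7.
So n ≥ log₂(2.454000/1e-7) = log₂(24540000.0000) ≈ 24.5486.
Hence n = 25.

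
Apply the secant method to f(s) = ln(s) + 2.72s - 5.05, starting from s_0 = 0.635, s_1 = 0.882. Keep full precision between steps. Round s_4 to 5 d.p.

Secant update: s_(k+1) = s_k − f(s_k)·(s_k − s_(k-1))/(f(s_k) − f(s_(k-1))).
f(s_0) = -3.776930, f(s_1) = -2.776523
s_2 = 0.882000 - (-2.776523)·(0.882000 - 0.635000)/(-2.776523 - (-3.776930)) = 1.567522; f(s_2) = -0.336843
s_3 = 1.567522 - (-0.336843)·(1.567522 - 0.882000)/(-0.336843 - (-2.776523)) = 1.662171; f(s_3) = -0.020769
s_4 = 1.662171 - (-0.020769)·(1.662171 - 1.567522)/(-0.020769 - (-0.336843)) = 1.668391; f(s_4) = -0.000118

1.66839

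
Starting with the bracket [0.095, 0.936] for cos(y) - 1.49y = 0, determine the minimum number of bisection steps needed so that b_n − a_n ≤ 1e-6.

20

Initial width b − a = 0.936 − 0.095 = 0.841000.
After n steps the width is (b−a)/2^n; need (b−a)/2^n ≤ 1e-6.
So n ≥ log₂(0.841000/1e-6) = log₂(841000.0000) ≈ 19.6817.
Hence n = 20.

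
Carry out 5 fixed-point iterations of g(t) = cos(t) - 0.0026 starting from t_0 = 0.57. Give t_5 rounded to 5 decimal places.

t_1 = g(0.570000) = 0.839301
t_2 = g(0.839301) = 0.665383
t_3 = g(0.665383) = 0.784080
t_4 = g(0.784080) = 0.705438
t_5 = g(0.705438) = 0.758728

0.75873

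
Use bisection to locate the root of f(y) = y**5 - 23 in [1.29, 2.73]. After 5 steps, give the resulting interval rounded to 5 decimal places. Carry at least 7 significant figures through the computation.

[1.83000, 1.87500]

f(1.290000) = -19.427695, f(2.730000) = 128.639811 (opposite signs)
step 1: m = 2.010000, f(m) = 9.808040 > 0 → root in [1.290000, 2.010000]
step 2: m = 1.650000, f(m) = -10.770190 < 0 → root in [1.650000, 2.010000]
step 3: m = 1.830000, f(m) = -2.476310 < 0 → root in [1.830000, 2.010000]
step 4: m = 1.920000, f(m) = 3.091926 > 0 → root in [1.830000, 1.920000]
step 5: m = 1.875000, f(m) = 0.174286 > 0 → root in [1.830000, 1.875000]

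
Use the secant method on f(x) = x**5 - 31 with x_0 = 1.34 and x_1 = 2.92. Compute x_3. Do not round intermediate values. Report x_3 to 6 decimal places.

f(x_0) = -26.679600, f(x_1) = 181.282531
x_2 = 2.920000 - (181.282531)·(2.920000 - 1.340000)/(181.282531 - (-26.679600)) = 1.542699; f(x_2) = -22.262115
x_3 = 1.542699 - (-22.262115)·(1.542699 - 2.920000)/(-22.262115 - (181.282531)) = 1.693338; f(x_3) = -17.077483

1.693338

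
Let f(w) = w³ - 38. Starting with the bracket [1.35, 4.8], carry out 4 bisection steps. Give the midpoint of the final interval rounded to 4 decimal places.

3.3984

f(1.350000) = -35.539625, f(4.800000) = 72.592000 (opposite signs)
step 1: m = 3.075000, f(m) = -8.923953 < 0 → root in [3.075000, 4.800000]
step 2: m = 3.937500, f(m) = 23.046631 > 0 → root in [3.075000, 3.937500]
step 3: m = 3.506250, f(m) = 5.105098 > 0 → root in [3.075000, 3.506250]
step 4: m = 3.290625, f(m) = -2.368412 < 0 → root in [3.290625, 3.506250]
Midpoint of [3.290625, 3.506250] = 3.398438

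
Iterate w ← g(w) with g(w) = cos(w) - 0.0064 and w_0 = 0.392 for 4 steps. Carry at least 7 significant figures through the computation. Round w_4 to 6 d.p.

0.677099

w_1 = g(0.392000) = 0.917747
w_2 = g(0.917747) = 0.601211
w_3 = g(0.601211) = 0.818251
w_4 = g(0.818251) = 0.677099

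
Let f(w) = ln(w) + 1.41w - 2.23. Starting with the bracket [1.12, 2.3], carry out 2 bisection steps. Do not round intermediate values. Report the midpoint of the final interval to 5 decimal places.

1.26750

f(1.120000) = -0.537471, f(2.300000) = 1.845909 (opposite signs)
step 1: m = 1.710000, f(m) = 0.717593 > 0 → root in [1.120000, 1.710000]
step 2: m = 1.415000, f(m) = 0.112280 > 0 → root in [1.120000, 1.415000]
Midpoint of [1.120000, 1.415000] = 1.267500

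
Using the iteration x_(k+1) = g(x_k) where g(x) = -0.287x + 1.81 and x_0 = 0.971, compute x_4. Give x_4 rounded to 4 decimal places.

1.4034

x_1 = g(0.971000) = 1.531323
x_2 = g(1.531323) = 1.370510
x_3 = g(1.370510) = 1.416664
x_4 = g(1.416664) = 1.403418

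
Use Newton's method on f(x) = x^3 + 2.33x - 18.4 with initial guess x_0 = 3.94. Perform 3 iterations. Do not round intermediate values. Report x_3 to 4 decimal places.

f'(x) = 3x^2 + 2.33
x_0 = 3.940000: f = 51.943184, f' = 48.900800 → x_1 = 3.940000 - (51.943184)/(48.900800) = 2.877785
x_1 = 2.877785: f = 12.138026, f' = 27.174932 → x_2 = 2.877785 - (12.138026)/(27.174932) = 2.431122
x_2 = 2.431122: f = 1.633306, f' = 20.061062 → x_3 = 2.431122 - (1.633306)/(20.061062) = 2.349705

2.3497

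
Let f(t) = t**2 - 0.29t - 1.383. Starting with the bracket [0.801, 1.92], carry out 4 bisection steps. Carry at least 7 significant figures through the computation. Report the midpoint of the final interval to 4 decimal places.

1.3255

f(0.801000) = -0.973689, f(1.920000) = 1.746600 (opposite signs)
step 1: m = 1.360500, f(m) = 0.073415 > 0 → root in [0.801000, 1.360500]
step 2: m = 1.080750, f(m) = -0.528397 < 0 → root in [1.080750, 1.360500]
step 3: m = 1.220625, f(m) = -0.247056 < 0 → root in [1.220625, 1.360500]
step 4: m = 1.290563, f(m) = -0.091712 < 0 → root in [1.290563, 1.360500]
Midpoint of [1.290563, 1.360500] = 1.325531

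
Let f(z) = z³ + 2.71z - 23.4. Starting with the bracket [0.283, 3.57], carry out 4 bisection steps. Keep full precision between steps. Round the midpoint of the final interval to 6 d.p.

f(0.283000) = -22.610405, f(3.570000) = 31.773993 (opposite signs)
step 1: m = 1.926500, f(m) = -11.029169 < 0 → root in [1.926500, 3.570000]
step 2: m = 2.748250, f(m) = 4.804955 > 0 → root in [1.926500, 2.748250]
step 3: m = 2.337375, f(m) = -4.295882 < 0 → root in [2.337375, 2.748250]
step 4: m = 2.542812, f(m) = -0.067418 < 0 → root in [2.542812, 2.748250]
Midpoint of [2.542812, 2.748250] = 2.645531

2.645531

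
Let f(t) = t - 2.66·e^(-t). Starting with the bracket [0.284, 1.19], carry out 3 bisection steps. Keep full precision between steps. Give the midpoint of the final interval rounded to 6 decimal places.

f(0.284000) = -1.718359, f(1.190000) = 0.380771 (opposite signs)
step 1: m = 0.737000, f(m) = -0.535936 < 0 → root in [0.737000, 1.190000]
step 2: m = 0.963500, f(m) = -0.051437 < 0 → root in [0.963500, 1.190000]
step 3: m = 1.076750, f(m) = 0.170485 > 0 → root in [0.963500, 1.076750]
Midpoint of [0.963500, 1.076750] = 1.020125

1.020125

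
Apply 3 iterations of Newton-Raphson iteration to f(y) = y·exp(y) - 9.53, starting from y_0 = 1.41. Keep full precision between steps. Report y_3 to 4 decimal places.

f'(y) = (y + 1)·exp(y)
y_0 = 1.410000: f = -3.754703, f' = 9.871253 → y_1 = 1.410000 - (-3.754703)/(9.871253) = 1.790367
y_1 = 1.790367: f = 1.197261, f' = 16.718915 → y_2 = 1.790367 - (1.197261)/(16.718915) = 1.718756
y_2 = 1.718756: f = 0.056512, f' = 15.164099 → y_3 = 1.718756 - (0.056512)/(15.164099) = 1.715030

1.7150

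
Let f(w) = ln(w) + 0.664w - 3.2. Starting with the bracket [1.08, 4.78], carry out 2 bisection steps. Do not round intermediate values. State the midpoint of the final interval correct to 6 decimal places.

f(1.080000) = -2.405919, f(4.780000) = 1.538361 (opposite signs)
step 1: m = 2.930000, f(m) = -0.179478 < 0 → root in [2.930000, 4.780000]
step 2: m = 3.855000, f(m) = 0.709091 > 0 → root in [2.930000, 3.855000]
Midpoint of [2.930000, 3.855000] = 3.392500

3.392500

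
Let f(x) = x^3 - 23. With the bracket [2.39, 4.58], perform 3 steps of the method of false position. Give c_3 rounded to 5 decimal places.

f(2.390000) = -9.348081, f(4.580000) = 73.071912
step 1: c = 2.638390, f(c) = -4.633900 < 0 → new bracket [2.638390, 4.580000]
step 2: c = 2.754176, f(c) = -2.108245 < 0 → new bracket [2.754176, 4.580000]
step 3: c = 2.805377, f(c) = -0.921302 < 0 → new bracket [2.805377, 4.580000]

2.80538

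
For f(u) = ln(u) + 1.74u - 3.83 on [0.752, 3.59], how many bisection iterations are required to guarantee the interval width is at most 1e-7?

25

Initial width b − a = 3.59 − 0.752 = 2.838000.
After n steps the width is (b−a)/2^n; need (b−a)/2^n ≤ 1e-7.
So n ≥ log₂(2.838000/1e-7) = log₂(28380000.0000) ≈ 24.7584.
Hence n = 25.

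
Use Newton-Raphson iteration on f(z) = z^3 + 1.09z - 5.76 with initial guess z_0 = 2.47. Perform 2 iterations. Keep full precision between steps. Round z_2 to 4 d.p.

1.6224

f'(z) = 3z^2 + 1.09
z_0 = 2.470000: f = 12.001523, f' = 19.392700 → z_1 = 2.470000 - (12.001523)/(19.392700) = 1.851132
z_1 = 1.851132: f = 2.600988, f' = 11.370068 → z_2 = 1.851132 - (2.600988)/(11.370068) = 1.622374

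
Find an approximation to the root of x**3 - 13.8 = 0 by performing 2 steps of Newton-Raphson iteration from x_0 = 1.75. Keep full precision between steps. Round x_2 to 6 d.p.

f'(x) = 3x**2
x_0 = 1.750000: f = -8.440625, f' = 9.187500 → x_1 = 1.750000 - (-8.440625)/(9.187500) = 2.668707
x_1 = 2.668707: f = 5.206534, f' = 21.365999 → x_2 = 2.668707 - (5.206534)/(21.365999) = 2.425024

2.425024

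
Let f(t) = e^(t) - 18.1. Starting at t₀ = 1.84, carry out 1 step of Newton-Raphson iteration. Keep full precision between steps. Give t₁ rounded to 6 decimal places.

3.714595

Newton update: t ← t − f(t)/f'(t).
f'(t) = e^(t)
t_0 = 1.840000: f = -11.803462, f' = 6.296538 → t_1 = 1.840000 - (-11.803462)/(6.296538) = 3.714595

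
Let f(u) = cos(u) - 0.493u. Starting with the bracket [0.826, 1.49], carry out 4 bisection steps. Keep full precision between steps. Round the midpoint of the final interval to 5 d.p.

1.05425

f(0.826000) = 0.270604, f(1.490000) = -0.653862 (opposite signs)
step 1: m = 1.158000, f(m) = -0.169722 < 0 → root in [0.826000, 1.158000]
step 2: m = 0.992000, f(m) = 0.057961 > 0 → root in [0.992000, 1.158000]
step 3: m = 1.075000, f(m) = -0.054243 < 0 → root in [0.992000, 1.075000]
step 4: m = 1.033500, f(m) = 0.002300 > 0 → root in [1.033500, 1.075000]
Midpoint of [1.033500, 1.075000] = 1.054250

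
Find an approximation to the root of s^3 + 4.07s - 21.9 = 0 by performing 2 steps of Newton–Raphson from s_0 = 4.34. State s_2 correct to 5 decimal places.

2.46295

f'(s) = 3s^2 + 4.07
s_0 = 4.340000: f = 77.510304, f' = 60.576800 → s_1 = 4.340000 - (77.510304)/(60.576800) = 3.060462
s_1 = 3.060462: f = 19.221683, f' = 32.169287 → s_2 = 3.060462 - (19.221683)/(32.169287) = 2.462946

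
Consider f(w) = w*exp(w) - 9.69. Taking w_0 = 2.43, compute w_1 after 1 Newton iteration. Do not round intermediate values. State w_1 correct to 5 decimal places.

1.97026

f'(w) = (w+1)*exp(w)
w_0 = 2.430000: f = 17.912083, f' = 38.960966 → w_1 = 2.430000 - (17.912083)/(38.960966) = 1.970256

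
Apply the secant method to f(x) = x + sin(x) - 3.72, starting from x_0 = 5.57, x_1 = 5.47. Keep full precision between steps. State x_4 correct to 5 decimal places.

f(x_0) = 1.195754, f(x_1) = 1.023520
x_2 = 5.470000 - (1.023520)·(5.470000 - 5.570000)/(1.023520 - (1.195754)) = 4.875737; f(x_2) = 0.169049
x_3 = 4.875737 - (0.169049)·(4.875737 - 5.470000)/(0.169049 - (1.023520)) = 4.758168; f(x_3) = 0.039216
x_4 = 4.758168 - (0.039216)·(4.758168 - 4.875737)/(0.039216 - (0.169049)) = 4.722657; f(x_4) = 0.002709

4.72266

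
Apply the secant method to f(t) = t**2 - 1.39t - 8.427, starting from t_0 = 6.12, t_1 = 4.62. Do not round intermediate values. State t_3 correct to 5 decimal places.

3.71220

Secant update: t_(k+1) = t_k − f(t_k)·(t_k − t_(k-1))/(f(t_k) − f(t_(k-1))).
f(t_0) = 20.520600, f(t_1) = 6.495600
t_2 = 4.620000 - (6.495600)·(4.620000 - 6.120000)/(6.495600 - (20.520600)) = 3.925283; f(t_2) = 1.524706
t_3 = 3.925283 - (1.524706)·(3.925283 - 4.620000)/(1.524706 - (6.495600)) = 3.712195; f(t_3) = 0.193442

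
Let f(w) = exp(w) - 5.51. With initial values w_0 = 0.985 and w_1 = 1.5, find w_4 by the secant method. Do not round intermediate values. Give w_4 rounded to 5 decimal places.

f(w_0) = -2.832188, f(w_1) = -1.028311
w_2 = 1.500000 - (-1.028311)·(1.500000 - 0.985000)/(-1.028311 - (-2.832188)) = 1.793579; f(w_2) = 0.500926
w_3 = 1.793579 - (0.500926)·(1.793579 - 1.500000)/(0.500926 - (-1.028311)) = 1.697412; f(w_3) = -0.050199
w_4 = 1.697412 - (-0.050199)·(1.697412 - 1.793579)/(-0.050199 - (0.500926)) = 1.706172; f(w_4) = -0.002165

1.70617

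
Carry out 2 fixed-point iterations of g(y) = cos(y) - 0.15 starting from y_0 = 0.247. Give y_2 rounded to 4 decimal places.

y_1 = g(0.247000) = 0.819650
y_2 = g(0.819650) = 0.532477

0.5325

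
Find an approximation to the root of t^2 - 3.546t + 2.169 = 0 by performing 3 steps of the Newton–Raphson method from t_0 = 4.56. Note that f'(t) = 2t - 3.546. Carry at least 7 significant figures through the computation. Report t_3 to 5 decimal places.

t_0 = 4.560000: f = 6.792840, f' = 5.574000 → t_1 = 4.560000 - (6.792840)/(5.574000) = 3.341335
t_1 = 3.341335: f = 1.485145, f' = 3.136670 → t_2 = 3.341335 - (1.485145)/(3.136670) = 2.867856
t_2 = 2.867856: f = 0.224182, f' = 2.189713 → t_3 = 2.867856 - (0.224182)/(2.189713) = 2.765477

2.76548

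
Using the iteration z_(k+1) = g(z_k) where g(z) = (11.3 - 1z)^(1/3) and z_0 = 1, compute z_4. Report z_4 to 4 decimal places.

z_1 = g(1.000000) = 2.175767
z_2 = g(2.175767) = 2.089611
z_3 = g(2.089611) = 2.096168
z_4 = g(2.096168) = 2.095670

2.0957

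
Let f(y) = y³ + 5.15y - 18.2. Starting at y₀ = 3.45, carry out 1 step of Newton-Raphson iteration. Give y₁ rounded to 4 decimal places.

f'(y) = 3y² + 5.15
y_0 = 3.450000: f = 40.631125, f' = 40.857500 → y_1 = 3.450000 - (40.631125)/(40.857500) = 2.455541

2.4555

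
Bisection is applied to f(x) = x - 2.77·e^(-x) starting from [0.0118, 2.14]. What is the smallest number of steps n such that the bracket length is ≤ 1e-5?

Initial width b − a = 2.14 − 0.0118 = 2.128200.
After n steps the width is (b−a)/2^n; need (b−a)/2^n ≤ 1e-5.
So n ≥ log₂(2.128200/1e-5) = log₂(212820.0000) ≈ 17.6993.
Hence n = 18.

18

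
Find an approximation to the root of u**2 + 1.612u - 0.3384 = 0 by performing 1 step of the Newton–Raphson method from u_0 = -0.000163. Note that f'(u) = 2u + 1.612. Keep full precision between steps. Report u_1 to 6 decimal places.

0.209968

u_0 = -0.000163: f = -0.338663, f' = 1.611674 → u_1 = -0.000163 - (-0.338663)/(1.611674) = 0.209968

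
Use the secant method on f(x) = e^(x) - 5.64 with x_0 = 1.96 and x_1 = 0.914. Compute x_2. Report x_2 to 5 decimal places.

1.62853

f(x_0) = 1.459327, f(x_1) = -3.145720
x_2 = 0.914000 - (-3.145720)·(0.914000 - 1.960000)/(-3.145720 - (1.459327)) = 1.628525; f(x_2) = -0.543646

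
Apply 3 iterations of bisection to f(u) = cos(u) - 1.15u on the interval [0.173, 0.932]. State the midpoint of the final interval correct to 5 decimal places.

f(0.173000) = 0.786123, f(0.932000) = -0.475570 (opposite signs)
step 1: m = 0.552500, f(m) = 0.215840 > 0 → root in [0.552500, 0.932000]
step 2: m = 0.742250, f(m) = -0.116638 < 0 → root in [0.552500, 0.742250]
step 3: m = 0.647375, f(m) = 0.053188 > 0 → root in [0.647375, 0.742250]
Midpoint of [0.647375, 0.742250] = 0.694813

0.69481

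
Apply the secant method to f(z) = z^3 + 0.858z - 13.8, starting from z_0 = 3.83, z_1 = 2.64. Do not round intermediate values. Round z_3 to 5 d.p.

f(z_0) = 45.668027, f(z_1) = 6.864864
z_2 = 2.640000 - (6.864864)·(2.640000 - 3.830000)/(6.864864 - (45.668027)) = 2.429471; f(z_2) = 2.624025
z_3 = 2.429471 - (2.624025)·(2.429471 - 2.640000)/(2.624025 - (6.864864)) = 2.299206; f(z_3) = 0.327122

2.29921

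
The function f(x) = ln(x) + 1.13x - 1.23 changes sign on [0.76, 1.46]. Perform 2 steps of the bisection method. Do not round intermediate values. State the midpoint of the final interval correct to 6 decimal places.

f(0.760000) = -0.645637, f(1.460000) = 0.798236 (opposite signs)
step 1: m = 1.110000, f(m) = 0.128660 > 0 → root in [0.760000, 1.110000]
step 2: m = 0.935000, f(m) = -0.240659 < 0 → root in [0.935000, 1.110000]
Midpoint of [0.935000, 1.110000] = 1.022500

1.022500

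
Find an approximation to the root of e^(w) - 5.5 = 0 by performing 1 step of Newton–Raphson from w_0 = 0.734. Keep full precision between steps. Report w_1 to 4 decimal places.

2.3739

f'(w) = e^(w)
w_0 = 0.734000: f = -3.416602, f' = 2.083398 → w_1 = 0.734000 - (-3.416602)/(2.083398) = 2.373919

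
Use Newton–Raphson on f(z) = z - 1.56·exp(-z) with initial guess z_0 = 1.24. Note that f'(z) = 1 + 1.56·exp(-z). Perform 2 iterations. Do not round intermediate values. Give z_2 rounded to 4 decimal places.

z_0 = 1.240000: f = 0.788561, f' = 1.451439 → z_1 = 1.240000 - (0.788561)/(1.451439) = 0.696704
z_1 = 0.696704: f = -0.080526, f' = 1.777230 → z_2 = 0.696704 - (-0.080526)/(1.777230) = 0.742014

0.7420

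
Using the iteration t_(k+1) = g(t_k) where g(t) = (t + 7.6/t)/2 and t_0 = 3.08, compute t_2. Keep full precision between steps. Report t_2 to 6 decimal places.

2.756862

t_1 = g(3.080000) = 2.773766
t_2 = g(2.773766) = 2.756862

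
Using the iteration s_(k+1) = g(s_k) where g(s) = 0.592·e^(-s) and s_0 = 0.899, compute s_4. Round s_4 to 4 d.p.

s_1 = g(0.899000) = 0.240930
s_2 = g(0.240930) = 0.465251
s_3 = g(0.465251) = 0.371763
s_4 = g(0.371763) = 0.408195

0.4082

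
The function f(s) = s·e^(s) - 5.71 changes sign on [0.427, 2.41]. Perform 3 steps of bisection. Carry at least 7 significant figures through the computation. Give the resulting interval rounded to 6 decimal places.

[1.170625, 1.418500]

f(0.427000) = -5.055557, f(2.410000) = 21.122846 (opposite signs)
step 1: m = 1.418500, f(m) = 0.149709 > 0 → root in [0.427000, 1.418500]
step 2: m = 0.922750, f(m) = -3.388176 < 0 → root in [0.922750, 1.418500]
step 3: m = 1.170625, f(m) = -1.935897 < 0 → root in [1.170625, 1.418500]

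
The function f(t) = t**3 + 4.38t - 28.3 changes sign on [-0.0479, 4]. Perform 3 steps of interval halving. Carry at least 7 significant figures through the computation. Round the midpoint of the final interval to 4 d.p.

f(-0.047900) = -28.509912, f(4.000000) = 53.220000 (opposite signs)
step 1: m = 1.976050, f(m) = -11.928873 < 0 → root in [1.976050, 4.000000]
step 2: m = 2.988025, f(m) = 11.465513 > 0 → root in [1.976050, 2.988025]
step 3: m = 2.482038, f(m) = -2.138059 < 0 → root in [2.482038, 2.988025]
Midpoint of [2.482038, 2.988025] = 2.735031

2.7350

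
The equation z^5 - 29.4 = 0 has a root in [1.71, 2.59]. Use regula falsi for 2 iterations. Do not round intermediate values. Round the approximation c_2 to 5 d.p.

1.90408

f(1.710000) = -14.778883, f(2.590000) = 87.146389
step 1: c = 1.837598, f(c) = -8.446719 < 0 → new bracket [1.837598, 2.590000]
step 2: c = 1.904081, f(c) = -4.371963 < 0 → new bracket [1.904081, 2.590000]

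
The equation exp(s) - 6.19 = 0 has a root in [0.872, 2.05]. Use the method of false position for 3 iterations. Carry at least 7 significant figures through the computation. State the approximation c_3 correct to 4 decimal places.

1.8215

f(0.872000) = -3.798311, f(2.050000) = 1.577901
step 1: c = 1.704261, f(c) = -0.692680 < 0 → new bracket [1.704261, 2.050000]
step 2: c = 1.809734, f(c) = -0.081175 < 0 → new bracket [1.809734, 2.050000]
step 3: c = 1.821490, f(c) = -0.008938 < 0 → new bracket [1.821490, 2.050000]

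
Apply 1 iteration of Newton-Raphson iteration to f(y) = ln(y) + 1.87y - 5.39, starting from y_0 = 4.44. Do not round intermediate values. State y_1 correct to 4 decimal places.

2.3383

f'(y) = 1/y + 1.87
y_0 = 4.440000: f = 4.403454, f' = 2.095225 → y_1 = 4.440000 - (4.403454)/(2.095225) = 2.338338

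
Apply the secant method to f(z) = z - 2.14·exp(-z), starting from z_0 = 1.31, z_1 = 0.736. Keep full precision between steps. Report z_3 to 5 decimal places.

0.88455

f(z_0) = 0.732585, f(z_1) = -0.289116
z_2 = 0.736000 - (-0.289116)·(0.736000 - 1.310000)/(-0.289116 - (0.732585)) = 0.898428; f(z_2) = 0.027000
z_3 = 0.898428 - (0.027000)·(0.898428 - 0.736000)/(0.027000 - (-0.289116)) = 0.884555; f(z_3) = 0.000953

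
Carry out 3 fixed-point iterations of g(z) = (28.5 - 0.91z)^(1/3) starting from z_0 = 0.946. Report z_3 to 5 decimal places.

z_1 = g(0.946000) = 3.023487
z_2 = g(3.023487) = 2.952918
z_3 = g(2.952918) = 2.955371

2.95537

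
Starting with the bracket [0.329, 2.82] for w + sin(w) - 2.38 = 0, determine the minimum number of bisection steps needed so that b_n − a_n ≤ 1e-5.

18

Initial width b − a = 2.82 − 0.329 = 2.491000.
After n steps the width is (b−a)/2^n; need (b−a)/2^n ≤ 1e-5.
So n ≥ log₂(2.491000/1e-5) = log₂(249100.0000) ≈ 17.9264.
Hence n = 18.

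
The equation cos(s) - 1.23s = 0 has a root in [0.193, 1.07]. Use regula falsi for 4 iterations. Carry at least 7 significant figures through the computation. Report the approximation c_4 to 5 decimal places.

0.64812

f(0.193000) = 0.744043, f(1.070000) = -0.835976
step 1: c = 0.605986, f(c) = 0.076578 > 0 → new bracket [0.605986, 1.070000]
step 2: c = 0.644924, f(c) = 0.005888 > 0 → new bracket [0.644924, 1.070000]
step 3: c = 0.647897, f(c) = 0.000441 > 0 → new bracket [0.647897, 1.070000]
step 4: c = 0.648120, f(c) = 0.000033 > 0 → new bracket [0.648120, 1.070000]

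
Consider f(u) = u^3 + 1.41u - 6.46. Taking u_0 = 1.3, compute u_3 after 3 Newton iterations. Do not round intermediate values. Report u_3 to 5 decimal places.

1.61181

Newton update: u ← u − f(u)/f'(u).
f'(u) = 3u^2 + 1.41
u_0 = 1.300000: f = -2.430000, f' = 6.480000 → u_1 = 1.300000 - (-2.430000)/(6.480000) = 1.675000
u_1 = 1.675000: f = 0.601172, f' = 9.826875 → u_2 = 1.675000 - (0.601172)/(9.826875) = 1.613824
u_2 = 1.613824: f = 0.018577, f' = 9.223281 → u_3 = 1.613824 - (0.018577)/(9.223281) = 1.611810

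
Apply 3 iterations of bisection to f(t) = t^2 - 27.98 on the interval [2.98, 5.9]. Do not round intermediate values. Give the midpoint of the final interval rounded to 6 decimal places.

5.352500

f(2.980000) = -19.099600, f(5.900000) = 6.830000 (opposite signs)
step 1: m = 4.440000, f(m) = -8.266400 < 0 → root in [4.440000, 5.900000]
step 2: m = 5.170000, f(m) = -1.251100 < 0 → root in [5.170000, 5.900000]
step 3: m = 5.535000, f(m) = 2.656225 > 0 → root in [5.170000, 5.535000]
Midpoint of [5.170000, 5.535000] = 5.352500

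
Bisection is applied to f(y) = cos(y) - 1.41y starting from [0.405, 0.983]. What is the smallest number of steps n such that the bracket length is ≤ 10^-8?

Initial width b − a = 0.983 − 0.405 = 0.578000.
After n steps the width is (b−a)/2^n; need (b−a)/2^n ≤ 10^-8.
So n ≥ log₂(0.578000/10^-8) = log₂(57800000.0000) ≈ 25.7846.
Hence n = 26.

26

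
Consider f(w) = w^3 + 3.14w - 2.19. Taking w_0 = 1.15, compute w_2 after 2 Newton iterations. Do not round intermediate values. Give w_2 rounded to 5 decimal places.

0.62694

Newton update: w ← w − f(w)/f'(w).
f'(w) = 3w^2 + 3.14
w_0 = 1.150000: f = 2.941875, f' = 7.107500 → w_1 = 1.150000 - (2.941875)/(7.107500) = 0.736089
w_1 = 0.736089: f = 0.520151, f' = 4.765479 → w_2 = 0.736089 - (0.520151)/(4.765479) = 0.626939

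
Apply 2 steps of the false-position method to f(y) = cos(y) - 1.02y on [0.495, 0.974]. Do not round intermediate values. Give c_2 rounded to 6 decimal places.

f(0.495000) = 0.375069, f(0.974000) = -0.431485
step 1: c = 0.717748, f(c) = 0.021186 > 0 → new bracket [0.717748, 0.974000]
step 2: c = 0.729741, f(c) = 0.001011 > 0 → new bracket [0.729741, 0.974000]

0.729741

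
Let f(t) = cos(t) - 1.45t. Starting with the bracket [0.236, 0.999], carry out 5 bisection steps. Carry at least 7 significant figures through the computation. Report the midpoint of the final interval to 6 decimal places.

0.581734

f(0.236000) = 0.630081, f(0.999000) = -0.907406 (opposite signs)
step 1: m = 0.617500, f(m) = -0.080047 < 0 → root in [0.236000, 0.617500]
step 2: m = 0.426750, f(m) = 0.291528 > 0 → root in [0.426750, 0.617500]
step 3: m = 0.522125, f(m) = 0.109680 > 0 → root in [0.522125, 0.617500]
step 4: m = 0.569812, f(m) = 0.015774 > 0 → root in [0.569812, 0.617500]
step 5: m = 0.593656, f(m) = -0.031901 < 0 → root in [0.569812, 0.593656]
Midpoint of [0.569812, 0.593656] = 0.581734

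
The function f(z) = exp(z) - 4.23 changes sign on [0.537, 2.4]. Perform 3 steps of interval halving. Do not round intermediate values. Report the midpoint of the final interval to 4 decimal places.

f(0.537000) = -2.519133, f(2.400000) = 6.793176 (opposite signs)
step 1: m = 1.468500, f(m) = 0.112716 > 0 → root in [0.537000, 1.468500]
step 2: m = 1.002750, f(m) = -1.504233 < 0 → root in [1.002750, 1.468500]
step 3: m = 1.235625, f(m) = -0.789472 < 0 → root in [1.235625, 1.468500]
Midpoint of [1.235625, 1.468500] = 1.352062

1.3521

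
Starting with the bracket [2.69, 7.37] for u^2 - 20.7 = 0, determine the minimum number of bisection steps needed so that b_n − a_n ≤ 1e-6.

Initial width b − a = 7.37 − 2.69 = 4.680000.
After n steps the width is (b−a)/2^n; need (b−a)/2^n ≤ 1e-6.
So n ≥ log₂(4.680000/1e-6) = log₂(4680000.0000) ≈ 22.1581.
Hence n = 23.

23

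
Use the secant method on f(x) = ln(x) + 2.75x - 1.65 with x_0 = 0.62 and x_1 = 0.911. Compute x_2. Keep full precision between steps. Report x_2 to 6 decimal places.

Secant update: x_(k+1) = x_k − f(x_k)·(x_k − x_(k-1))/(f(x_k) − f(x_(k-1))).
f(x_0) = -0.423036, f(x_1) = 0.762038
x_2 = 0.911000 - (0.762038)·(0.911000 - 0.620000)/(0.762038 - (-0.423036)) = 0.723878; f(x_2) = 0.017533

0.723878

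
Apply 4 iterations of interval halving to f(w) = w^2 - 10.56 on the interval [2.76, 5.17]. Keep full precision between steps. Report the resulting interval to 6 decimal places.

f(2.760000) = -2.942400, f(5.170000) = 16.168900 (opposite signs)
step 1: m = 3.965000, f(m) = 5.161225 > 0 → root in [2.760000, 3.965000]
step 2: m = 3.362500, f(m) = 0.746406 > 0 → root in [2.760000, 3.362500]
step 3: m = 3.061250, f(m) = -1.188748 < 0 → root in [3.061250, 3.362500]
step 4: m = 3.211875, f(m) = -0.243859 < 0 → root in [3.211875, 3.362500]

[3.211875, 3.362500]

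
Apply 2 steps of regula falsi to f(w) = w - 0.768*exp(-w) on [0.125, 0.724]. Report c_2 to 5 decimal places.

f(0.125000) = -0.552758, f(0.724000) = 0.351667
step 1: c = 0.491091, f(c) = 0.021107 > 0 → new bracket [0.125000, 0.491091]
step 2: c = 0.477626, f(c) = 0.001271 > 0 → new bracket [0.125000, 0.477626]

0.47763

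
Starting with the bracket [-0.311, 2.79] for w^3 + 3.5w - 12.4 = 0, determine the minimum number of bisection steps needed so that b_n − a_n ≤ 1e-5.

19

Initial width b − a = 2.79 − -0.311 = 3.101000.
After n steps the width is (b−a)/2^n; need (b−a)/2^n ≤ 1e-5.
So n ≥ log₂(3.101000/1e-5) = log₂(310100.0000) ≈ 18.2424.
Hence n = 19.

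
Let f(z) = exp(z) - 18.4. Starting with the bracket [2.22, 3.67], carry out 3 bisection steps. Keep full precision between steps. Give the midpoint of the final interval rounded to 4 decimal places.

f(2.220000) = -9.192669, f(3.670000) = 20.851906 (opposite signs)
step 1: m = 2.945000, f(m) = 0.610662 > 0 → root in [2.220000, 2.945000]
step 2: m = 2.582500, f(m) = -5.169828 < 0 → root in [2.582500, 2.945000]
step 3: m = 2.763750, f(m) = -2.540796 < 0 → root in [2.763750, 2.945000]
Midpoint of [2.763750, 2.945000] = 2.854375

2.8544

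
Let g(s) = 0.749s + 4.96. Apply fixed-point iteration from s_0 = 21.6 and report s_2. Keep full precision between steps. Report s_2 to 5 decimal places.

s_1 = g(21.600000) = 21.138400
s_2 = g(21.138400) = 20.792662

20.79266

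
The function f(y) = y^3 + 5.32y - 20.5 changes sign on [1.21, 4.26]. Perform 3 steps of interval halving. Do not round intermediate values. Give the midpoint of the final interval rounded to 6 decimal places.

f(1.210000) = -12.291239, f(4.260000) = 79.471976 (opposite signs)
step 1: m = 2.735000, f(m) = 14.508615 > 0 → root in [1.210000, 2.735000]
step 2: m = 1.972500, f(m) = -2.331783 < 0 → root in [1.972500, 2.735000]
step 3: m = 2.353750, f(m) = 5.062052 > 0 → root in [1.972500, 2.353750]
Midpoint of [1.972500, 2.353750] = 2.163125

2.163125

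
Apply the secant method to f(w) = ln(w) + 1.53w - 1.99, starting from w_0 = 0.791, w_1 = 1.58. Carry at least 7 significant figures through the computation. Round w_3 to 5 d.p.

1.18682

f(w_0) = -1.014227, f(w_1) = 0.884825
w_2 = 1.580000 - (0.884825)·(1.580000 - 0.791000)/(0.884825 - (-1.014227)) = 1.212381; f(w_2) = 0.057530
w_3 = 1.212381 - (0.057530)·(1.212381 - 1.580000)/(0.057530 - (0.884825)) = 1.186817; f(w_3) = -0.002895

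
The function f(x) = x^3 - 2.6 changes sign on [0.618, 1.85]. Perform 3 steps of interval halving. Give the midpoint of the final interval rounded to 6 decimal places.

1.311000

f(0.618000) = -2.363971, f(1.850000) = 3.731625 (opposite signs)
step 1: m = 1.234000, f(m) = -0.720919 < 0 → root in [1.234000, 1.850000]
step 2: m = 1.542000, f(m) = 1.066512 > 0 → root in [1.234000, 1.542000]
step 3: m = 1.388000, f(m) = 0.074043 > 0 → root in [1.234000, 1.388000]
Midpoint of [1.234000, 1.388000] = 1.311000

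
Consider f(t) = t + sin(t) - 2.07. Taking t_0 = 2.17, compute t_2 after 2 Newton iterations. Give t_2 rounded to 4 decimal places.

f'(t) = 1 + cos(t)
t_0 = 2.170000: f = 0.925785, f' = 0.436015 → t_1 = 2.170000 - (0.925785)/(0.436015) = 0.046713
t_1 = 0.046713: f = -1.976592, f' = 1.998909 → t_2 = 0.046713 - (-1.976592)/(1.998909) = 1.035548

1.0355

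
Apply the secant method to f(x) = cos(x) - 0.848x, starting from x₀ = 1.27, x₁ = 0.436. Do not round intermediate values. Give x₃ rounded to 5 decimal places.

0.81537

f(x_0) = -0.780679, f(x_1) = 0.536720
x_2 = 0.436000 - (0.536720)·(0.436000 - 1.270000)/(0.536720 - (-0.780679)) = 0.775779; f(x_2) = 0.056015
x_3 = 0.775779 - (0.056015)·(0.775779 - 0.436000)/(0.056015 - (0.536720)) = 0.815372; f(x_3) = -0.005839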